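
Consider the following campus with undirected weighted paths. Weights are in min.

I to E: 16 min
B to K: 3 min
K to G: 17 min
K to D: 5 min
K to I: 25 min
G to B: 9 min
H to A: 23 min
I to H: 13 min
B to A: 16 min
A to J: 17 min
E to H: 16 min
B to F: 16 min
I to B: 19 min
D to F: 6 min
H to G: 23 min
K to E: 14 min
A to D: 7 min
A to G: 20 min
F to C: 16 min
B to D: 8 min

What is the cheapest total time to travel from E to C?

41 min

Compare a few routes:
E - K - B - D - F - C: 14+3+8+6+16 = 47
E - K - D - B - F - C: 14+5+8+16+16 = 59
E - K - D - F - C: 14+5+6+16 = 41
E - K - B - F - C: 14+3+16+16 = 49
Cheapest is E - K - D - F - C at 41 min.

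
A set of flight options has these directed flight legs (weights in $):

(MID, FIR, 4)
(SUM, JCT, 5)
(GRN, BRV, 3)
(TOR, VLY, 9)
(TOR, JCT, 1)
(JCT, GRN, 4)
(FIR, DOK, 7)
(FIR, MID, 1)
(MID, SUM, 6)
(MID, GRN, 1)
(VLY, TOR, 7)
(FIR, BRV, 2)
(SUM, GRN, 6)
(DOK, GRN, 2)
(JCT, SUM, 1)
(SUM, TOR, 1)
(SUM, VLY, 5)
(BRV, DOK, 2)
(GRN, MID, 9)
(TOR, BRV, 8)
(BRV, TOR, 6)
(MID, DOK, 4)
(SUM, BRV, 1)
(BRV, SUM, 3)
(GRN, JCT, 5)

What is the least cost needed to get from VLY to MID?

$21

Candidate routes:
VLY → TOR → JCT → GRN → MID: 7+1+4+9 = 21
VLY → TOR → JCT → SUM → BRV → DOK → GRN → MID: 7+1+1+1+2+2+9 = 23
VLY → TOR → JCT → SUM → GRN → MID: 7+1+1+6+9 = 24
The minimum is $21 via VLY → TOR → JCT → GRN → MID.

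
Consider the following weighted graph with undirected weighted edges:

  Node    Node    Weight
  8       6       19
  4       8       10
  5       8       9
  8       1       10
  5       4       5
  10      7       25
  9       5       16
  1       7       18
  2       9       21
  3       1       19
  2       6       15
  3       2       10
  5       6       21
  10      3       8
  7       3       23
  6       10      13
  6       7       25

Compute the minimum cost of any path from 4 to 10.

Running Dijkstra from 4:
4: 0
5: 5  (via 4)
8: 10  (via 4)
1: 20  (via 8)
9: 21  (via 5)
6: 26  (via 5)
7: 38  (via 1)
3: 39  (via 1)
10: 39  (via 6)
Shortest route: 4 → 5 → 6 → 10 = 39.

39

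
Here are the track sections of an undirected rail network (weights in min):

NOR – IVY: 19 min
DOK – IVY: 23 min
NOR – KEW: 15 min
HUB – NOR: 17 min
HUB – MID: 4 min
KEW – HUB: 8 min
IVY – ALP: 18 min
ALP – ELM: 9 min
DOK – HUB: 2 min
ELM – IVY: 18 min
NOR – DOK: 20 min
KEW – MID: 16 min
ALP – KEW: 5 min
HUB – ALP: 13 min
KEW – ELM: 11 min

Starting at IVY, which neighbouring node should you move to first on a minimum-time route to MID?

DOK

Candidate routes:
IVY → ALP → KEW → HUB → MID: 18+5+8+4 = 35
IVY → DOK → HUB → MID: 23+2+4 = 29
Cheapest is IVY → DOK → HUB → MID at 29 min.
So from IVY the first move is to DOK.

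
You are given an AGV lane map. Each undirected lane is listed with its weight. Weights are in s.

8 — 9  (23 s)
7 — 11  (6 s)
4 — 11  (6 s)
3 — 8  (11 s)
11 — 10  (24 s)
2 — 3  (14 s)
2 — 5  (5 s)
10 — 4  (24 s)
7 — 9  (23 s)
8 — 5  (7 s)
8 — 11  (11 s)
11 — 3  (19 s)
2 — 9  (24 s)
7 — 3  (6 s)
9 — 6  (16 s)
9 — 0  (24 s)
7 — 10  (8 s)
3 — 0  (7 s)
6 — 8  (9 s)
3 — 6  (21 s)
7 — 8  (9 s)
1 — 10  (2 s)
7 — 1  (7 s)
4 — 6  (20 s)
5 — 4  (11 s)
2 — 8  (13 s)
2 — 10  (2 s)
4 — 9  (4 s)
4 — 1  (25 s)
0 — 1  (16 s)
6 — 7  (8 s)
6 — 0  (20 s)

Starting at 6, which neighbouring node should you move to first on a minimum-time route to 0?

0

Enumerating some paths:
6 → 7 → 3 → 0: 8+6+7 = 21
6 → 0: 20 = 20
6 → 8 → 3 → 0: 9+11+7 = 27
Cheapest is 6 → 0 at 20 s.
So from 6 the first move is to 0.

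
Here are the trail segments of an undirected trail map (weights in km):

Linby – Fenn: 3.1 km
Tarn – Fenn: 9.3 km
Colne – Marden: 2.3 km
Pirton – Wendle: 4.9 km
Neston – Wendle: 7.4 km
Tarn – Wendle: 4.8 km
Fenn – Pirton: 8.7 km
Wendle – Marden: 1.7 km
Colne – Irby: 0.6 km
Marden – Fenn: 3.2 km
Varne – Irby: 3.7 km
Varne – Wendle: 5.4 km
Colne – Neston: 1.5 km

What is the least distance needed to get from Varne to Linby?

12.9 km

Running Dijkstra from Varne:
Varne: 0
Irby: 3.7  (via Varne)
Colne: 4.3  (via Irby)
Wendle: 5.4  (via Varne)
Neston: 5.8  (via Colne)
Marden: 6.6  (via Colne)
Fenn: 9.8  (via Marden)
Tarn: 10.2  (via Wendle)
Pirton: 10.3  (via Wendle)
Linby: 12.9  (via Fenn)
Shortest route: Varne → Irby → Colne → Marden → Fenn → Linby = 12.9 km.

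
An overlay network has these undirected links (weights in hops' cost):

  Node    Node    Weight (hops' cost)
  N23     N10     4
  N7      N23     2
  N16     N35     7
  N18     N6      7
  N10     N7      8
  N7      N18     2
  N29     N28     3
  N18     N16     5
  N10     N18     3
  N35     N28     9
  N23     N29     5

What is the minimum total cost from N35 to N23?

16 hops' cost

Compare a few routes:
N35 - N16 - N18 - N7 - N23: 7+5+2+2 = 16
N35 - N16 - N18 - N10 - N7 - N23: 7+5+3+8+2 = 25
N35 - N16 - N18 - N10 - N23: 7+5+3+4 = 19
N35 - N28 - N29 - N23: 9+3+5 = 17
The minimum is 16 hops' cost via N35 - N16 - N18 - N7 - N23.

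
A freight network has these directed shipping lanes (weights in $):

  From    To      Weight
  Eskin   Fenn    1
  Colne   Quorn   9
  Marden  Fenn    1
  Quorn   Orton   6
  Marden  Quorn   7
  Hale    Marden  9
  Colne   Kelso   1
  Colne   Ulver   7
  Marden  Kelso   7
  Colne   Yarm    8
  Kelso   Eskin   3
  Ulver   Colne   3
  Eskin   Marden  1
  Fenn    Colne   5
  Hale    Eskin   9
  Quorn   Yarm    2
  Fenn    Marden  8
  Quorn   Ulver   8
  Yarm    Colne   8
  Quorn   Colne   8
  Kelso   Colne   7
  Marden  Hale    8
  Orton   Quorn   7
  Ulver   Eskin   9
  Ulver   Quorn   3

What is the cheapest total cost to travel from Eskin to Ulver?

Running Dijkstra from Eskin:
Eskin: 0
Marden: 1  (via Eskin)
Fenn: 1  (via Eskin)
Colne: 6  (via Fenn)
Kelso: 7  (via Colne)
Quorn: 8  (via Marden)
Hale: 9  (via Marden)
Yarm: 10  (via Quorn)
Ulver: 13  (via Colne)
Shortest route: Eskin–Fenn–Colne–Ulver = $13.

$13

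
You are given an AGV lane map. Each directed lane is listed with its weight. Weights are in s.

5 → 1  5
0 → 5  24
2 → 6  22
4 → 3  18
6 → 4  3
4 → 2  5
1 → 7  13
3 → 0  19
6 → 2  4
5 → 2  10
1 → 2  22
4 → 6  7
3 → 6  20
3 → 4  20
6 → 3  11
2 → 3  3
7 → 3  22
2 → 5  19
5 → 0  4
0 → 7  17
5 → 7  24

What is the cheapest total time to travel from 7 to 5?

65 s

Enumerating some paths:
7 - 3 - 4 - 2 - 5: 22+20+5+19 = 66
7 - 3 - 0 - 5: 22+19+24 = 65
The minimum is 65 s via 7 - 3 - 0 - 5.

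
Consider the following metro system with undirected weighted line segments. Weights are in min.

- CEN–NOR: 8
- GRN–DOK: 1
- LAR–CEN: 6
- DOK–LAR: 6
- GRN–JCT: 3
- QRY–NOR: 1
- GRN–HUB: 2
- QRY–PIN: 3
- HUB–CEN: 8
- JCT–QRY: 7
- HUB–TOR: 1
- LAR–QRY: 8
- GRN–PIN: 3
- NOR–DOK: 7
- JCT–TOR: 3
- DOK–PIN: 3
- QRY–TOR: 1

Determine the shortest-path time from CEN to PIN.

Shortest distances from CEN:
CEN: 0
LAR: 6  (via CEN)
HUB: 8  (via CEN)
NOR: 8  (via CEN)
QRY: 9  (via NOR)
TOR: 9  (via HUB)
GRN: 10  (via HUB)
DOK: 11  (via GRN)
PIN: 12  (via QRY)
Shortest route: CEN → NOR → QRY → PIN = 12 min.

12 min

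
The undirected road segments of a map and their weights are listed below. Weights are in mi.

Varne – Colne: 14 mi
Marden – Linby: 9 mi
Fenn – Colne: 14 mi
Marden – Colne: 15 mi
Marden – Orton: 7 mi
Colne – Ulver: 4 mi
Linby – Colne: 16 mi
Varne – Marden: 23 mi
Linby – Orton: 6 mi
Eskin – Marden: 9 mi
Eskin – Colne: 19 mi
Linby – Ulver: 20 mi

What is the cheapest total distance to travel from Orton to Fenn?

36 mi

Candidate routes:
Orton–Linby–Colne–Fenn: 6+16+14 = 36
Orton–Linby–Ulver–Colne–Fenn: 6+20+4+14 = 44
Orton–Linby–Marden–Colne–Fenn: 6+9+15+14 = 44
The minimum is 36 mi via Orton–Linby–Colne–Fenn.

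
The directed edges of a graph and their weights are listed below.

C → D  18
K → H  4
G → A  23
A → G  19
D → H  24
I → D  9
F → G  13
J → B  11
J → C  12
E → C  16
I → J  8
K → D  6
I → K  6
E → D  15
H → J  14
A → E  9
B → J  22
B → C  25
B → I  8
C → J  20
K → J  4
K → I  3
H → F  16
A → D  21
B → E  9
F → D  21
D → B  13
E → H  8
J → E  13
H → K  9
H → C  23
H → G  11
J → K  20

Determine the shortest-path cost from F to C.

Candidate routes:
F - D - B - C: 21+13+25 = 59
F - D - B - I - J - C: 21+13+8+8+12 = 62
F - G - A - E - C: 13+23+9+16 = 61
Cheapest is F - D - B - C at 59.

59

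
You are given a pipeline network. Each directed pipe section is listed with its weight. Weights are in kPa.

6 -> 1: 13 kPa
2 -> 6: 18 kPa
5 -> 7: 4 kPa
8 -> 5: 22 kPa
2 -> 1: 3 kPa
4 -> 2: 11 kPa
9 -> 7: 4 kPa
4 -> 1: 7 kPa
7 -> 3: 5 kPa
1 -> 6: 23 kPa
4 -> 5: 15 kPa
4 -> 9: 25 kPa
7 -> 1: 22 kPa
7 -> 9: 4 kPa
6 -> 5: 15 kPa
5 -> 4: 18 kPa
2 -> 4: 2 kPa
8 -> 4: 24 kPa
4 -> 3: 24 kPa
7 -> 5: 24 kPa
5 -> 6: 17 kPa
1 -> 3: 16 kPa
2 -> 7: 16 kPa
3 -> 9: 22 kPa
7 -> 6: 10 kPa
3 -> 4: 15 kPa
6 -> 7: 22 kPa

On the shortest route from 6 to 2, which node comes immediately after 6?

Compare a few routes:
6 - 5 - 4 - 2: 15+18+11 = 44
6 - 5 - 7 - 3 - 4 - 2: 15+4+5+15+11 = 50
6 - 1 - 3 - 4 - 2: 13+16+15+11 = 55
6 - 7 - 3 - 4 - 2: 22+5+15+11 = 53
Cheapest is 6 - 5 - 4 - 2 at 44 kPa.
So from 6 the first move is to 5.

5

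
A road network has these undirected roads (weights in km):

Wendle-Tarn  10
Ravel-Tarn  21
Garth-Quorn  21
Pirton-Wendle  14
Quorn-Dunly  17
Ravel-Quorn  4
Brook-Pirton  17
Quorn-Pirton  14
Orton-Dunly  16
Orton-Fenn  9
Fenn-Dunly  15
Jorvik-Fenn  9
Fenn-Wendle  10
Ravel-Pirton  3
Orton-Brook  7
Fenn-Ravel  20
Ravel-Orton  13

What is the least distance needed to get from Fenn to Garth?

Settle nodes by increasing distance from Fenn:
Fenn: 0
Orton: 9  (via Fenn)
Jorvik: 9  (via Fenn)
Wendle: 10  (via Fenn)
Dunly: 15  (via Fenn)
Brook: 16  (via Orton)
Ravel: 20  (via Fenn)
Tarn: 20  (via Wendle)
Pirton: 23  (via Ravel)
Quorn: 24  (via Ravel)
Garth: 45  (via Quorn)
Shortest route: Fenn → Ravel → Quorn → Garth = 45 km.

45 km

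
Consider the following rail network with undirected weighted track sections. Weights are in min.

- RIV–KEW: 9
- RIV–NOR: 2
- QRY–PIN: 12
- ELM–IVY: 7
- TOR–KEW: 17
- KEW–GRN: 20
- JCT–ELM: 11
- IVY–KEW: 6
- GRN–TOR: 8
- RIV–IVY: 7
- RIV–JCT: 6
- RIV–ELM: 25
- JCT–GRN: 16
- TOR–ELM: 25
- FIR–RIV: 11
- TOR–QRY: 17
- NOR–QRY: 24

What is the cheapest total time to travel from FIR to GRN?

33 min

Compare a few routes:
FIR–RIV–KEW–GRN: 11+9+20 = 40
FIR–RIV–JCT–GRN: 11+6+16 = 33
FIR–RIV–KEW–TOR–GRN: 11+9+17+8 = 45
FIR–RIV–IVY–KEW–GRN: 11+7+6+20 = 44
The minimum is 33 min via FIR–RIV–JCT–GRN.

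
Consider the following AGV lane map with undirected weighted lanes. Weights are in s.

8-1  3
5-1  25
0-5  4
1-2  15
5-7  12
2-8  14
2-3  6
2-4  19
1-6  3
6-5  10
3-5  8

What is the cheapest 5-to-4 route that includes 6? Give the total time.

47 s

Best 5 to 6: 5 → 6 costing 10
Shortest 6→4: 6 → 1 → 2 → 4 = 37
Total via 6: 10 + 37 = 47 s.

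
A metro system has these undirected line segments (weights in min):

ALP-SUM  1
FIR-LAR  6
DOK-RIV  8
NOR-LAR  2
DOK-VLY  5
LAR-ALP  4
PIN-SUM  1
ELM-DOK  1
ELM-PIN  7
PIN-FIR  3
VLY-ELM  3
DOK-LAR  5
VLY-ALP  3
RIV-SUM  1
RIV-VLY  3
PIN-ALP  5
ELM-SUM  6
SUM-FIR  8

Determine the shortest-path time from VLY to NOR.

Running Dijkstra from VLY:
VLY: 0
ALP: 3  (via VLY)
RIV: 3  (via VLY)
ELM: 3  (via VLY)
SUM: 4  (via ALP)
DOK: 4  (via ELM)
PIN: 5  (via SUM)
LAR: 7  (via ALP)
FIR: 8  (via PIN)
NOR: 9  (via LAR)
Shortest route: VLY → ALP → LAR → NOR = 9 min.

9 min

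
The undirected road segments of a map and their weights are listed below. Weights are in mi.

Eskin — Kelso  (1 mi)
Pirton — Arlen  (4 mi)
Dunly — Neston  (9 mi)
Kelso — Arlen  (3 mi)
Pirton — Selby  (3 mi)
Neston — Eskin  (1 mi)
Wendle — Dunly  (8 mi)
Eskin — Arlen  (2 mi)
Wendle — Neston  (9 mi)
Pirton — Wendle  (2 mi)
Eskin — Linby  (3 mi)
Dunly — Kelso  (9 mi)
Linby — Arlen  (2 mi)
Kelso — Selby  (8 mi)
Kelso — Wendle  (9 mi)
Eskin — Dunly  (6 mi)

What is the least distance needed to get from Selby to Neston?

10 mi

Candidate routes:
Selby - Pirton - Arlen - Kelso - Eskin - Neston: 3+4+3+1+1 = 12
Selby - Pirton - Arlen - Eskin - Neston: 3+4+2+1 = 10
Cheapest is Selby - Pirton - Arlen - Eskin - Neston at 10 mi.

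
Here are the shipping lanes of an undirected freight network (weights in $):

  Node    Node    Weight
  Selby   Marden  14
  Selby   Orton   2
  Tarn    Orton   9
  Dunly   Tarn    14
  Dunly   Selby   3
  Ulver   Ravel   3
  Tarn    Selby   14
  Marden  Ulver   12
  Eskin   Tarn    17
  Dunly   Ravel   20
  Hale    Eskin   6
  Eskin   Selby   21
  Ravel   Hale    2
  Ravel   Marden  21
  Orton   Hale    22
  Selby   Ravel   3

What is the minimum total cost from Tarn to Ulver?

$17

Running Dijkstra from Tarn:
Tarn: 0
Orton: 9  (via Tarn)
Selby: 11  (via Orton)
Dunly: 14  (via Tarn)
Ravel: 14  (via Selby)
Hale: 16  (via Ravel)
Ulver: 17  (via Ravel)
Shortest route: Tarn → Orton → Selby → Ravel → Ulver = $17.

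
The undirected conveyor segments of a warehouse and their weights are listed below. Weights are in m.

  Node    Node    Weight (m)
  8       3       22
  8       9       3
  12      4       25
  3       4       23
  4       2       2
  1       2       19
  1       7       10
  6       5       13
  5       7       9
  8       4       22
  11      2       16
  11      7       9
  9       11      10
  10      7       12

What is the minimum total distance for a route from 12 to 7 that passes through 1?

56 m

Shortest 12→1: 12–4–2–1 = 46
Best 1 to 7: 1–7 costing 10
Total via 1: 46 + 10 = 56 m.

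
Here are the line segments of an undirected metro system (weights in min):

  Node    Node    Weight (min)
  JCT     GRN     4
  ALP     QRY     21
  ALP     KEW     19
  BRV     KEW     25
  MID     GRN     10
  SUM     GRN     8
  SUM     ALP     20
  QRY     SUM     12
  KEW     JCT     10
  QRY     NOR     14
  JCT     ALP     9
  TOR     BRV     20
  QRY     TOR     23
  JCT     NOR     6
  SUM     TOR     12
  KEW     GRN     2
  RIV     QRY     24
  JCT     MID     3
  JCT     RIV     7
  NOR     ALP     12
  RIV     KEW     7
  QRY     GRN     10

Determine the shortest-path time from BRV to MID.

34 min

Running Dijkstra from BRV:
BRV: 0
TOR: 20  (via BRV)
KEW: 25  (via BRV)
GRN: 27  (via KEW)
JCT: 31  (via GRN)
RIV: 32  (via KEW)
SUM: 32  (via TOR)
MID: 34  (via JCT)
Shortest route: BRV–KEW–GRN–JCT–MID = 34 min.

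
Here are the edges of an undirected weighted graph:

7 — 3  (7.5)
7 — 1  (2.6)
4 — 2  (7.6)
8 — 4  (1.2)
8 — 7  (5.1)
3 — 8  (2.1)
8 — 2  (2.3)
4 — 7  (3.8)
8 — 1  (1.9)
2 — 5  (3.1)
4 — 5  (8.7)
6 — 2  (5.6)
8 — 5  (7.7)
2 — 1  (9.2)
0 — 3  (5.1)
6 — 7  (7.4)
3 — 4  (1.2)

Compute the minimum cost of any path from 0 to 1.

9.1

Compare a few routes:
0 - 3 - 8 - 1: 5.1+2.1+1.9 = 9.1
0 - 3 - 8 - 4 - 7 - 1: 5.1+2.1+1.2+3.8+2.6 = 14.8
0 - 3 - 4 - 8 - 1: 5.1+1.2+1.2+1.9 = 9.4
0 - 3 - 4 - 7 - 1: 5.1+1.2+3.8+2.6 = 12.7
Cheapest is 0 - 3 - 8 - 1 at 9.1.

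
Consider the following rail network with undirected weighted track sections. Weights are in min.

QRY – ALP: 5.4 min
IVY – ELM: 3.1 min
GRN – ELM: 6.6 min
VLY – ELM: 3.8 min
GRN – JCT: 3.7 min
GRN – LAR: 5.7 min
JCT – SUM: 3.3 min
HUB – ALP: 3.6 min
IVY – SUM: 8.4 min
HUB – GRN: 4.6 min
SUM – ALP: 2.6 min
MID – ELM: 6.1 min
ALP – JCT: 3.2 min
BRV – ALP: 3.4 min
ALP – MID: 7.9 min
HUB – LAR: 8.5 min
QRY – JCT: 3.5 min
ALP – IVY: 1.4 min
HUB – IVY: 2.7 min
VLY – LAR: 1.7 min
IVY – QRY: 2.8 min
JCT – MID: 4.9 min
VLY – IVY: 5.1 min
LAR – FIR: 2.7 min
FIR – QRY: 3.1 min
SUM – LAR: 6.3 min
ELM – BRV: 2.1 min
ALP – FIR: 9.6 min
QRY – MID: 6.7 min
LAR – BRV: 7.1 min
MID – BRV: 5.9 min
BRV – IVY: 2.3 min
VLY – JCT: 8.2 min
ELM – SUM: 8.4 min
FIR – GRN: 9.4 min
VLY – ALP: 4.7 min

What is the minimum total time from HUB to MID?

Compare a few routes:
HUB–IVY–BRV–MID: 2.7+2.3+5.9 = 10.9
HUB–ALP–JCT–MID: 3.6+3.2+4.9 = 11.7
HUB–ALP–MID: 3.6+7.9 = 11.5
Cheapest is HUB–IVY–BRV–MID at 10.9 min.

10.9 min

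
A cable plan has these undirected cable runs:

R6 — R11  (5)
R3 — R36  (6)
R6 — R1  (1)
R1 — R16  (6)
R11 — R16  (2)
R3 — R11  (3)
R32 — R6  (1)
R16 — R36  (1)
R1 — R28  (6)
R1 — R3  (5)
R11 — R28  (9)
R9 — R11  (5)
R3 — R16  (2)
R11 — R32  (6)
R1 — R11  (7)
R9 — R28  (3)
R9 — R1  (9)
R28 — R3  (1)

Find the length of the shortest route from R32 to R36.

Shortest distances from R32:
R32: 0
R6: 1  (via R32)
R1: 2  (via R6)
R11: 6  (via R32)
R3: 7  (via R1)
R28: 8  (via R1)
R16: 8  (via R1)
R36: 9  (via R16)
Shortest route: R32–R6–R1–R16–R36 = 9.

9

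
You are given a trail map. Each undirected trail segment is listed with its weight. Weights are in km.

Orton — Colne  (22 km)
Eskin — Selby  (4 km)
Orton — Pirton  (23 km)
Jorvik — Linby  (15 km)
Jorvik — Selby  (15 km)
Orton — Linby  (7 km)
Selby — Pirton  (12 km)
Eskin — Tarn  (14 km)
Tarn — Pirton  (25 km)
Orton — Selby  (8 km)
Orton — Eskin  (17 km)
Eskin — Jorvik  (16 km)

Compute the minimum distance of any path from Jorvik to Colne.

44 km

Running Dijkstra from Jorvik:
Jorvik: 0
Selby: 15  (via Jorvik)
Linby: 15  (via Jorvik)
Eskin: 16  (via Jorvik)
Orton: 22  (via Linby)
Pirton: 27  (via Selby)
Tarn: 30  (via Eskin)
Colne: 44  (via Orton)
Shortest route: Jorvik → Linby → Orton → Colne = 44 km.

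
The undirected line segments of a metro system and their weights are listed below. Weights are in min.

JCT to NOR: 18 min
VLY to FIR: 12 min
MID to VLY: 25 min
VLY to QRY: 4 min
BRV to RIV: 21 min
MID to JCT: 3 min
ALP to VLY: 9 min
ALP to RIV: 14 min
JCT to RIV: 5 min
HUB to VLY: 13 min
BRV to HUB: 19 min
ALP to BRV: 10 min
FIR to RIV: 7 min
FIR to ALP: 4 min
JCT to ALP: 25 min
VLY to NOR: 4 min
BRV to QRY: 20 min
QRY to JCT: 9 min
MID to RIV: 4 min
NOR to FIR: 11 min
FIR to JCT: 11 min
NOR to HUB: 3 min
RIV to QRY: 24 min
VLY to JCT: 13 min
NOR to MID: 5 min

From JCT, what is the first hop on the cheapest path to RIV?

Candidate routes:
JCT–MID–RIV: 3+4 = 7
JCT–RIV: 5 = 5
The minimum is 5 min via JCT–RIV.
So from JCT the first move is to RIV.

RIV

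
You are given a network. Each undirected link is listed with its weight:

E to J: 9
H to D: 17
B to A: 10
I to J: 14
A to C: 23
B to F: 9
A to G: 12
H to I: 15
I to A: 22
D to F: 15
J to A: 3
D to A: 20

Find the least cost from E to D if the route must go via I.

55

Shortest E→I: E–J–I = 23
Best I to D: I–H–D costing 32
Total via I: 23 + 32 = 55.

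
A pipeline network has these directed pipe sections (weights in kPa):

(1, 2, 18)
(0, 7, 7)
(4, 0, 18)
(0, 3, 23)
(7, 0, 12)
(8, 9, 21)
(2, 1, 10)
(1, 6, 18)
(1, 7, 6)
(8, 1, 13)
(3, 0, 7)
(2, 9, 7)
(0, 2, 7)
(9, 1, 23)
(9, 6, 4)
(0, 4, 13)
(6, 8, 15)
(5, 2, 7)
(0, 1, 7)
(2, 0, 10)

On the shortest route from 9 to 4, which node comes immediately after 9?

Compare a few routes:
9 - 6 - 8 - 1 - 7 - 0 - 4: 4+15+13+6+12+13 = 63
9 - 1 - 7 - 0 - 4: 23+6+12+13 = 54
9 - 6 - 8 - 1 - 2 - 0 - 4: 4+15+13+18+10+13 = 73
9 - 1 - 2 - 0 - 4: 23+18+10+13 = 64
The minimum is 54 kPa via 9 - 1 - 7 - 0 - 4.
So from 9 the first move is to 1.

1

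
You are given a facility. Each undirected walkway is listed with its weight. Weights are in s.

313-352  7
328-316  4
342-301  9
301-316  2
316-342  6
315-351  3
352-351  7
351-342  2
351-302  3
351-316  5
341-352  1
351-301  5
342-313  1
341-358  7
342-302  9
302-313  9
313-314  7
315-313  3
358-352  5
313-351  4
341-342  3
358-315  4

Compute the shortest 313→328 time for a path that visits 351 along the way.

Best 313 to 351: 313 → 342 → 351 costing 3
Shortest 351→328: 351 → 316 → 328 = 9
Total via 351: 3 + 9 = 12 s.

12 s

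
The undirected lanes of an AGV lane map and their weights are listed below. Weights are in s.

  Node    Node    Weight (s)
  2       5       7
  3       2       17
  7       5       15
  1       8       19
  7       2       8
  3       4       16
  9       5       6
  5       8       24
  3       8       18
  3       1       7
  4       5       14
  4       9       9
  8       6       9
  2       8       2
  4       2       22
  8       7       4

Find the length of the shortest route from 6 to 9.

24 s

Compare a few routes:
6 → 8 → 7 → 2 → 5 → 9: 9+4+8+7+6 = 34
6 → 8 → 2 → 5 → 9: 9+2+7+6 = 24
6 → 8 → 5 → 9: 9+24+6 = 39
6 → 8 → 7 → 5 → 9: 9+4+15+6 = 34
Cheapest is 6 → 8 → 2 → 5 → 9 at 24 s.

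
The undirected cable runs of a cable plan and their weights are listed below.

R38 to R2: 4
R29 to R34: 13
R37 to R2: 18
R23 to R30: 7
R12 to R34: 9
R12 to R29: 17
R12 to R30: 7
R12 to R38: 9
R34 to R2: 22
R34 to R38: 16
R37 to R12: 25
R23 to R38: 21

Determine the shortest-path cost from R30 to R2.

Shortest distances from R30:
R30: 0
R23: 7  (via R30)
R12: 7  (via R30)
R34: 16  (via R12)
R38: 16  (via R12)
R2: 20  (via R38)
Shortest route: R30 → R12 → R38 → R2 = 20.

20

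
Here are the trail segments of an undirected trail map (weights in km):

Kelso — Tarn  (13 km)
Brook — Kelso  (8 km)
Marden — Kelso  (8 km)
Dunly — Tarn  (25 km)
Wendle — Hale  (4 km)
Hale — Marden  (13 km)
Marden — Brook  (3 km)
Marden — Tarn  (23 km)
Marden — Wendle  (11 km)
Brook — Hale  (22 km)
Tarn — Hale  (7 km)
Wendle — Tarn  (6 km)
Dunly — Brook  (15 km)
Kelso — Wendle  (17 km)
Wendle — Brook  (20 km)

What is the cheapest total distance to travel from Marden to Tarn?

Compare a few routes:
Marden → Hale → Tarn: 13+7 = 20
Marden → Wendle → Tarn: 11+6 = 17
Marden → Kelso → Tarn: 8+13 = 21
The minimum is 17 km via Marden → Wendle → Tarn.

17 km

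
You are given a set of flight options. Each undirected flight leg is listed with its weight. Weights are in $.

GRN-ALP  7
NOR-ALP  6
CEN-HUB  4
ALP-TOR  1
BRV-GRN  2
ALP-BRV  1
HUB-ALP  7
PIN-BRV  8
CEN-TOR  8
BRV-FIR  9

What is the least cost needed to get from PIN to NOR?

$15

Shortest distances from PIN:
PIN: 0
BRV: 8  (via PIN)
ALP: 9  (via BRV)
GRN: 10  (via BRV)
TOR: 10  (via ALP)
NOR: 15  (via ALP)
Shortest route: PIN → BRV → ALP → NOR = $15.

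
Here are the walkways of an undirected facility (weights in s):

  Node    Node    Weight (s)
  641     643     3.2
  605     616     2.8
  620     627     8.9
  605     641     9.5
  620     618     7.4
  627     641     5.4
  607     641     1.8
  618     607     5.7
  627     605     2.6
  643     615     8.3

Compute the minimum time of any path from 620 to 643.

17.5 s

Candidate routes:
620 - 627 - 605 - 641 - 643: 8.9+2.6+9.5+3.2 = 24.2
620 - 618 - 607 - 641 - 643: 7.4+5.7+1.8+3.2 = 18.1
620 - 627 - 641 - 643: 8.9+5.4+3.2 = 17.5
The minimum is 17.5 s via 620 - 627 - 641 - 643.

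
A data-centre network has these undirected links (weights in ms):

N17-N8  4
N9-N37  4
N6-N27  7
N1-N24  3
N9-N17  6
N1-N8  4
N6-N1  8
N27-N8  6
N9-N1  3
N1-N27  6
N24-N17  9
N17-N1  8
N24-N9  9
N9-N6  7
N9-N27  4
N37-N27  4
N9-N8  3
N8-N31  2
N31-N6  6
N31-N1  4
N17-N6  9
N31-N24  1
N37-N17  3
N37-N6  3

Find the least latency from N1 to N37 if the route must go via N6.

Shortest N1→N6: N1–N6 = 8
Best N6 to N37: N6–N37 costing 3
Total via N6: 8 + 3 = 11 ms.

11 ms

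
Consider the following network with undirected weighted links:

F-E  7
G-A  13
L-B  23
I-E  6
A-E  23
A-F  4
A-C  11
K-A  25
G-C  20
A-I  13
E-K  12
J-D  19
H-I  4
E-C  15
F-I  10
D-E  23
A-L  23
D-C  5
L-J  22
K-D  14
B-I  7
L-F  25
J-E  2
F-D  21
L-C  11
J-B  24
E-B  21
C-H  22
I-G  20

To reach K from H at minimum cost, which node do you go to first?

Compare a few routes:
H - I - F - E - K: 4+10+7+12 = 33
H - I - E - K: 4+6+12 = 22
Cheapest is H - I - E - K at 22.
So from H the first move is to I.

I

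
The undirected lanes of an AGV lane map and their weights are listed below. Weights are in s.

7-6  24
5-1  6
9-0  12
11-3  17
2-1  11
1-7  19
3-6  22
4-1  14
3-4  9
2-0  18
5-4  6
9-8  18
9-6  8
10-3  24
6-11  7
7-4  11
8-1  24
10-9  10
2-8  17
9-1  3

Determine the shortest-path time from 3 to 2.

32 s

Shortest distances from 3:
3: 0
4: 9  (via 3)
5: 15  (via 4)
11: 17  (via 3)
7: 20  (via 4)
1: 21  (via 5)
6: 22  (via 3)
9: 24  (via 1)
10: 24  (via 3)
2: 32  (via 1)
Shortest route: 3 → 4 → 5 → 1 → 2 = 32 s.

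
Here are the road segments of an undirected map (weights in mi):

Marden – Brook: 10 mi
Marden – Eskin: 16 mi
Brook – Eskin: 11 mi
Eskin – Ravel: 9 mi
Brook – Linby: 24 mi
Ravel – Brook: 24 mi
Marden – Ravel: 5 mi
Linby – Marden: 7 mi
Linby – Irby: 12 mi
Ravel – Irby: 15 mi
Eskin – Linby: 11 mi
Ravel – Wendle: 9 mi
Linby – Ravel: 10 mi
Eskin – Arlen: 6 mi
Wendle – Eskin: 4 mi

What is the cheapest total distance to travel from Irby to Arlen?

Candidate routes:
Irby–Ravel–Wendle–Eskin–Arlen: 15+9+4+6 = 34
Irby–Linby–Ravel–Eskin–Arlen: 12+10+9+6 = 37
Irby–Linby–Eskin–Arlen: 12+11+6 = 29
Irby–Ravel–Eskin–Arlen: 15+9+6 = 30
Cheapest is Irby–Linby–Eskin–Arlen at 29 mi.

29 mi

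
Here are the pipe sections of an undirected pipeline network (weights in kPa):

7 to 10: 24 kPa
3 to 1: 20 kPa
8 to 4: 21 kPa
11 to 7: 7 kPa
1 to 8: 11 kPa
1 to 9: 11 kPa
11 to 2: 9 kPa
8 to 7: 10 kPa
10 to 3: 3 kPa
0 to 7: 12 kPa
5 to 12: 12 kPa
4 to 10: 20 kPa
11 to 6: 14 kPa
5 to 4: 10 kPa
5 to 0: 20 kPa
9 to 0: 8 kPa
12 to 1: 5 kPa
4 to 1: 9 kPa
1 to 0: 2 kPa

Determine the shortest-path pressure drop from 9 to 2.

Running Dijkstra from 9:
9: 0
0: 8  (via 9)
1: 10  (via 0)
12: 15  (via 1)
4: 19  (via 1)
7: 20  (via 0)
8: 21  (via 1)
5: 27  (via 12)
11: 27  (via 7)
3: 30  (via 1)
10: 33  (via 3)
2: 36  (via 11)
Shortest route: 9 → 0 → 7 → 11 → 2 = 36 kPa.

36 kPa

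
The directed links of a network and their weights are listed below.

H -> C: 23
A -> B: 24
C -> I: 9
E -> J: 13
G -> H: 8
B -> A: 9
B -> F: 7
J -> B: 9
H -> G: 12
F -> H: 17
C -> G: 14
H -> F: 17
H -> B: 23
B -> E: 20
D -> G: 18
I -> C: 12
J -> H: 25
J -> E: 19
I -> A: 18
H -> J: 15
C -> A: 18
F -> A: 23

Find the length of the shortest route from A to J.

57

Shortest distances from A:
A: 0
B: 24  (via A)
F: 31  (via B)
E: 44  (via B)
H: 48  (via F)
J: 57  (via E)
Shortest route: A → B → E → J = 57.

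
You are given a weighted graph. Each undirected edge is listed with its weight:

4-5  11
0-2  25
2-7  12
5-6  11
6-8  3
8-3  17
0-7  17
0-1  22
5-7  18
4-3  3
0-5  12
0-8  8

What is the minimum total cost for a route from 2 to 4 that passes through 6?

58

Shortest 2→6: 2 → 0 → 8 → 6 = 36
Best 6 to 4: 6 → 5 → 4 costing 22
Total via 6: 36 + 22 = 58.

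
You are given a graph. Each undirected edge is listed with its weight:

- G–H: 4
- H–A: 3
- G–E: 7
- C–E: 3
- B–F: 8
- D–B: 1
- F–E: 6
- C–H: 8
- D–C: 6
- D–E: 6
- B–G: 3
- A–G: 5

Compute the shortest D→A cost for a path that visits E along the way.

18

Best D to E: D → E costing 6
Best E to A: E → G → A costing 12
Total via E: 6 + 12 = 18.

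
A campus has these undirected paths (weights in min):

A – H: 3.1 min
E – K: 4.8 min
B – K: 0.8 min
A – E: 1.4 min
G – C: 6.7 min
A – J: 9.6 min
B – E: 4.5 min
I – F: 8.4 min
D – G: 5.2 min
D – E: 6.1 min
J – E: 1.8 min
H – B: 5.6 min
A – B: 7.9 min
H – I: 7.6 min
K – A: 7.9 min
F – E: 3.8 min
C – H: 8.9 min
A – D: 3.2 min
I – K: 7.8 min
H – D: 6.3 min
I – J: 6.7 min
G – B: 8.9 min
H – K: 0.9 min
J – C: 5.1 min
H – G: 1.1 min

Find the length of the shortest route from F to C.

10.7 min

Enumerating some paths:
F - E - A - H - G - C: 3.8+1.4+3.1+1.1+6.7 = 16.1
F - E - K - H - G - C: 3.8+4.8+0.9+1.1+6.7 = 17.3
F - E - A - H - C: 3.8+1.4+3.1+8.9 = 17.2
F - E - J - C: 3.8+1.8+5.1 = 10.7
Cheapest is F - E - J - C at 10.7 min.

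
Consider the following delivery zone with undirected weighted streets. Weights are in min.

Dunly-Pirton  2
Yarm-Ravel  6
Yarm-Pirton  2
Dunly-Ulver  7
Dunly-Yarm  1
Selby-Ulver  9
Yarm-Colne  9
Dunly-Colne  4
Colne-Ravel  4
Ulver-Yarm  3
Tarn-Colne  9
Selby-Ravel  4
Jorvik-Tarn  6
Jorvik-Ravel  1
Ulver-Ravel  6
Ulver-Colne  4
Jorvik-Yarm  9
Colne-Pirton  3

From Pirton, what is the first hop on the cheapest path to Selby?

Colne

Enumerating some paths:
Pirton–Yarm–Ulver–Selby: 2+3+9 = 14
Pirton–Yarm–Ravel–Selby: 2+6+4 = 12
Pirton–Dunly–Yarm–Ravel–Selby: 2+1+6+4 = 13
Pirton–Colne–Ravel–Selby: 3+4+4 = 11
The minimum is 11 min via Pirton–Colne–Ravel–Selby.
So from Pirton the first move is to Colne.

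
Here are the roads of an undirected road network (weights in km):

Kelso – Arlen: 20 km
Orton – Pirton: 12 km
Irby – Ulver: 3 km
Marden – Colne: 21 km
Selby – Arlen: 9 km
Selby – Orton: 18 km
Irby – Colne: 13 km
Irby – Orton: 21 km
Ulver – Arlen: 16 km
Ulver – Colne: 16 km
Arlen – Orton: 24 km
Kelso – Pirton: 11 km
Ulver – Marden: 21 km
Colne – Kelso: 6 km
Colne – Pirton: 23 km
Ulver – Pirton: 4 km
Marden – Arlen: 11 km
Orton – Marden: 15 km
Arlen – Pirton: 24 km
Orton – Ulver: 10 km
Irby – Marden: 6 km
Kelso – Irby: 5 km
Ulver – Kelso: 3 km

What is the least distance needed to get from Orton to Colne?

Shortest distances from Orton:
Orton: 0
Ulver: 10  (via Orton)
Pirton: 12  (via Orton)
Kelso: 13  (via Ulver)
Irby: 13  (via Ulver)
Marden: 15  (via Orton)
Selby: 18  (via Orton)
Colne: 19  (via Kelso)
Shortest route: Orton–Ulver–Kelso–Colne = 19 km.

19 km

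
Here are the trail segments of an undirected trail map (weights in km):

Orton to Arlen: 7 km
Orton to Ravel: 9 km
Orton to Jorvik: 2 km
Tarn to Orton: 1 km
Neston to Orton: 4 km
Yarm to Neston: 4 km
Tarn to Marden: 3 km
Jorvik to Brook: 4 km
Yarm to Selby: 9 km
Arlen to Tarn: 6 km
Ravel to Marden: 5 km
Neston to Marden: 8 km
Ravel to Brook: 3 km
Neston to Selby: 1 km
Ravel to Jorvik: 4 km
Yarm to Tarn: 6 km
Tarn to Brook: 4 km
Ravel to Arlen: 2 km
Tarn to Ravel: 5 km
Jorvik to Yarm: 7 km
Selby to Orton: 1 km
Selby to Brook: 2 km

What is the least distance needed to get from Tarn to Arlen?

6 km

Running Dijkstra from Tarn:
Tarn: 0
Orton: 1  (via Tarn)
Selby: 2  (via Orton)
Marden: 3  (via Tarn)
Jorvik: 3  (via Orton)
Neston: 3  (via Selby)
Brook: 4  (via Tarn)
Ravel: 5  (via Tarn)
Arlen: 6  (via Tarn)
Shortest route: Tarn–Arlen = 6 km.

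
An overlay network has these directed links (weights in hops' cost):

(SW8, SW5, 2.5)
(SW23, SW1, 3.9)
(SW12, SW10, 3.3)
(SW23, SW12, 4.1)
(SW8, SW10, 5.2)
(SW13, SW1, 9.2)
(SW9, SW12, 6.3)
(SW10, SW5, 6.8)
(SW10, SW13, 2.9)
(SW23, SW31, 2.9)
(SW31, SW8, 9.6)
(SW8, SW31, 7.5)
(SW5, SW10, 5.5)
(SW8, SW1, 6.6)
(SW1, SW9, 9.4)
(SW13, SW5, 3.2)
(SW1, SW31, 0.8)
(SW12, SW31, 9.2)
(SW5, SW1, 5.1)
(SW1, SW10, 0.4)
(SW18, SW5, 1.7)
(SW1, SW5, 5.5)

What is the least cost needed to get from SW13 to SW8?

Candidate routes:
SW13–SW5–SW1–SW31–SW8: 3.2+5.1+0.8+9.6 = 18.7
SW13–SW5–SW1–SW9–SW12–SW31–SW8: 3.2+5.1+9.4+6.3+9.2+9.6 = 42.8
SW13–SW1–SW31–SW8: 9.2+0.8+9.6 = 19.6
The minimum is 18.7 hops' cost via SW13–SW5–SW1–SW31–SW8.

18.7 hops' cost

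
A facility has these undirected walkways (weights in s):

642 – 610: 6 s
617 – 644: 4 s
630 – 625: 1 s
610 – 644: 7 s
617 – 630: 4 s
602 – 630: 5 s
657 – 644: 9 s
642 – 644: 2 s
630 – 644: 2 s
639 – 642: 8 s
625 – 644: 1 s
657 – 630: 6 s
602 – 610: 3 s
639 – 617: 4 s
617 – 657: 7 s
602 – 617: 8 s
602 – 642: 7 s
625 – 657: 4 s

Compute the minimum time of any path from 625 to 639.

9 s

Shortest distances from 625:
625: 0
644: 1  (via 625)
630: 1  (via 625)
642: 3  (via 644)
657: 4  (via 625)
617: 5  (via 644)
602: 6  (via 630)
610: 8  (via 644)
639: 9  (via 617)
Shortest route: 625–644–617–639 = 9 s.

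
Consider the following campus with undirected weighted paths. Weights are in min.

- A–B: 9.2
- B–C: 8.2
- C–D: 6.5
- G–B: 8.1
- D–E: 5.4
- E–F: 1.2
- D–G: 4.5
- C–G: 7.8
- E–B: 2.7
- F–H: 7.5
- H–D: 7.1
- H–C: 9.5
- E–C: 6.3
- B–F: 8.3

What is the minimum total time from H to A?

20.6 min

Candidate routes:
H → F → E → B → A: 7.5+1.2+2.7+9.2 = 20.6
H → F → B → A: 7.5+8.3+9.2 = 25
H → D → E → B → A: 7.1+5.4+2.7+9.2 = 24.4
The minimum is 20.6 min via H → F → E → B → A.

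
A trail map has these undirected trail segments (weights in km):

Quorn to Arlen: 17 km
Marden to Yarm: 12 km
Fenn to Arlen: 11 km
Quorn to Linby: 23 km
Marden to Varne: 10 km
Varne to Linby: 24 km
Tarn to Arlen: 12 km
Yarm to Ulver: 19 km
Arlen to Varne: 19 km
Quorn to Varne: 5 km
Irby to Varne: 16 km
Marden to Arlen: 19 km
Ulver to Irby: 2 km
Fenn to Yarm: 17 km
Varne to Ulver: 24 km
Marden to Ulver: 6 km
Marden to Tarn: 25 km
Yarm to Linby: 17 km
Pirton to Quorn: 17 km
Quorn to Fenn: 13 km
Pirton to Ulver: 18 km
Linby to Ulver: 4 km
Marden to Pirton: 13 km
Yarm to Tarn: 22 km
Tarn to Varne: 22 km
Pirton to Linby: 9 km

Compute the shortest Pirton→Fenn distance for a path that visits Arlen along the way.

Shortest Pirton→Arlen: Pirton → Marden → Arlen = 32
Shortest Arlen→Fenn: Arlen → Fenn = 11
Total via Arlen: 32 + 11 = 43 km.

43 km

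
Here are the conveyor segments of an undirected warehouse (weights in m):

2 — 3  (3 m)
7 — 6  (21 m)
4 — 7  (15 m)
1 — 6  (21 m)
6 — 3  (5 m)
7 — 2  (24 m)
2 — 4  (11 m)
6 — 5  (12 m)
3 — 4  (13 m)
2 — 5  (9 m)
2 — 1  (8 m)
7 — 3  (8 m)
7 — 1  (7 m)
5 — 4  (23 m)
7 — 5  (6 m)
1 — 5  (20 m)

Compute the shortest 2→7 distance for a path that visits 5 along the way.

15 m

Shortest 2→5: 2 → 5 = 9
Shortest 5→7: 5 → 7 = 6
Total via 5: 9 + 6 = 15 m.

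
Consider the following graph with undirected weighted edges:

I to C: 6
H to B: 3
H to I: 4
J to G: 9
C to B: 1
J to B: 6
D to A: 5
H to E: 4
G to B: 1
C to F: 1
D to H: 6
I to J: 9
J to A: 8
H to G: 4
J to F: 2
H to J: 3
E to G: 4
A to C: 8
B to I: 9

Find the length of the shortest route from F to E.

Compare a few routes:
F–J–H–E: 2+3+4 = 9
F–C–B–G–E: 1+1+1+4 = 7
Cheapest is F–C–B–G–E at 7.

7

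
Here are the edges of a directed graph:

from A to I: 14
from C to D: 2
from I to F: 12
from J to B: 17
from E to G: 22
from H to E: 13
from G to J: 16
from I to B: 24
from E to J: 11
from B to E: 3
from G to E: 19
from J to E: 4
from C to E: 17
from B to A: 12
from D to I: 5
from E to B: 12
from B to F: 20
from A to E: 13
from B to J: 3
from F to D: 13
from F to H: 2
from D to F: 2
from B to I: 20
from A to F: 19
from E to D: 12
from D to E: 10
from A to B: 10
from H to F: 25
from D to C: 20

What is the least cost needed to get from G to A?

43

Shortest distances from G:
G: 0
J: 16  (via G)
E: 19  (via G)
B: 31  (via E)
D: 31  (via E)
F: 33  (via D)
H: 35  (via F)
I: 36  (via D)
A: 43  (via B)
Shortest route: G → E → B → A = 43.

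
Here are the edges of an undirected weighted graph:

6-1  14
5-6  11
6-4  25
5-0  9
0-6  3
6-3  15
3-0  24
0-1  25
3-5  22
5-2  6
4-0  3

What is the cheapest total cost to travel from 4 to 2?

18

Enumerating some paths:
4 - 0 - 5 - 2: 3+9+6 = 18
4 - 0 - 6 - 5 - 2: 3+3+11+6 = 23
The minimum is 18 via 4 - 0 - 5 - 2.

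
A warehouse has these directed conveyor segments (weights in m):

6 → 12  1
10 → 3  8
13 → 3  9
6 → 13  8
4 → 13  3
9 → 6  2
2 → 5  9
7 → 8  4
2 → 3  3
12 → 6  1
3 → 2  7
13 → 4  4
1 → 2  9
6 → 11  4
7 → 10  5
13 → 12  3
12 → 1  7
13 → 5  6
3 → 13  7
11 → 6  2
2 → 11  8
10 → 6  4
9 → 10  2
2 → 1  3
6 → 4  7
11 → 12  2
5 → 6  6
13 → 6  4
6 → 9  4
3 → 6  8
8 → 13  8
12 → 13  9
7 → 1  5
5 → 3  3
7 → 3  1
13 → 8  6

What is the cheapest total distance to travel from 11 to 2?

Settle nodes by increasing distance from 11:
11: 0
6: 2  (via 11)
12: 2  (via 11)
9: 6  (via 6)
10: 8  (via 9)
1: 9  (via 12)
4: 9  (via 6)
13: 10  (via 6)
3: 16  (via 10)
5: 16  (via 13)
8: 16  (via 13)
2: 18  (via 1)
Shortest route: 11 → 12 → 1 → 2 = 18 m.

18 m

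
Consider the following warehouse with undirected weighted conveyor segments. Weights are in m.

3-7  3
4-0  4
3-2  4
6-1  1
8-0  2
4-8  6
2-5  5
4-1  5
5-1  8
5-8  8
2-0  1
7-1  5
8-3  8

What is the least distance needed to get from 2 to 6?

11 m

Enumerating some paths:
2 - 0 - 4 - 1 - 6: 1+4+5+1 = 11
2 - 3 - 7 - 1 - 6: 4+3+5+1 = 13
The minimum is 11 m via 2 - 0 - 4 - 1 - 6.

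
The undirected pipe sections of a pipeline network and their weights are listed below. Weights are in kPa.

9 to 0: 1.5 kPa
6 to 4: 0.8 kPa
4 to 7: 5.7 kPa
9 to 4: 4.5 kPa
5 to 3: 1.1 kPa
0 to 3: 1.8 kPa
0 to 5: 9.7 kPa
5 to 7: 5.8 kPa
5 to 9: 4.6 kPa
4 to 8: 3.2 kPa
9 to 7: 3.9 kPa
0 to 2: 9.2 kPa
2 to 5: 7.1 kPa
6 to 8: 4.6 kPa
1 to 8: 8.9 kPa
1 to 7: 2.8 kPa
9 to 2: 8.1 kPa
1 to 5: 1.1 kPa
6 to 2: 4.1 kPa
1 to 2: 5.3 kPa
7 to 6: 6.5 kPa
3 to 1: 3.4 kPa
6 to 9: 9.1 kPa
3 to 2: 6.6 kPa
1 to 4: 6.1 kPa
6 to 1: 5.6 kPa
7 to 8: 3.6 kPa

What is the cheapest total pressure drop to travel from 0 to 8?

Candidate routes:
0–9–7–8: 1.5+3.9+3.6 = 9
0–9–4–8: 1.5+4.5+3.2 = 9.2
The minimum is 9 kPa via 0–9–7–8.

9 kPa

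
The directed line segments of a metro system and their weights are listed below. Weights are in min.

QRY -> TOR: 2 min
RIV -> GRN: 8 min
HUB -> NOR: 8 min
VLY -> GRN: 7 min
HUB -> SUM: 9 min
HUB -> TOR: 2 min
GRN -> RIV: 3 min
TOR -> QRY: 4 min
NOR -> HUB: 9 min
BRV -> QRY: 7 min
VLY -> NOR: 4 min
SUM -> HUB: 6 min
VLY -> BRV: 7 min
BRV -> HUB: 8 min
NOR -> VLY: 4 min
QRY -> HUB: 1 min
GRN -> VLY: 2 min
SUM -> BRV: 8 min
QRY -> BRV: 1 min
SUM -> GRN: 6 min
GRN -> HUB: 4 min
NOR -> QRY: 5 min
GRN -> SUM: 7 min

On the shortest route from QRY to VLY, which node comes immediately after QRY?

Enumerating some paths:
QRY → HUB → SUM → GRN → VLY: 1+9+6+2 = 18
QRY → HUB → NOR → VLY: 1+8+4 = 13
Cheapest is QRY → HUB → NOR → VLY at 13 min.
So from QRY the first move is to HUB.

HUB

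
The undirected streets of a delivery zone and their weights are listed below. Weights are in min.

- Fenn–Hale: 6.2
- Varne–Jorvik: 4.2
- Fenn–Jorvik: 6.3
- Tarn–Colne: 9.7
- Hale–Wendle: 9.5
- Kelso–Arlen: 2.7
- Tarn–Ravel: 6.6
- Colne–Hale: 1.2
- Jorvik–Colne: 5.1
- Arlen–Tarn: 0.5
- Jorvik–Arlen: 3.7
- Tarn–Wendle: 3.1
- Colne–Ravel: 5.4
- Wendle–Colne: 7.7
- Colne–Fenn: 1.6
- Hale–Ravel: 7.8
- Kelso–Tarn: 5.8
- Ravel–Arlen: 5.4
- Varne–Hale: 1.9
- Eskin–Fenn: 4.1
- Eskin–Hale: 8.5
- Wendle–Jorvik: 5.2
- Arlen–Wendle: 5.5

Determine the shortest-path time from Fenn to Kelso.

Settle nodes by increasing distance from Fenn:
Fenn: 0
Colne: 1.6  (via Fenn)
Hale: 2.8  (via Colne)
Eskin: 4.1  (via Fenn)
Varne: 4.7  (via Hale)
Jorvik: 6.3  (via Fenn)
Ravel: 7  (via Colne)
Wendle: 9.3  (via Colne)
Arlen: 10  (via Jorvik)
Tarn: 10.5  (via Arlen)
Kelso: 12.7  (via Arlen)
Shortest route: Fenn–Jorvik–Arlen–Kelso = 12.7 min.

12.7 min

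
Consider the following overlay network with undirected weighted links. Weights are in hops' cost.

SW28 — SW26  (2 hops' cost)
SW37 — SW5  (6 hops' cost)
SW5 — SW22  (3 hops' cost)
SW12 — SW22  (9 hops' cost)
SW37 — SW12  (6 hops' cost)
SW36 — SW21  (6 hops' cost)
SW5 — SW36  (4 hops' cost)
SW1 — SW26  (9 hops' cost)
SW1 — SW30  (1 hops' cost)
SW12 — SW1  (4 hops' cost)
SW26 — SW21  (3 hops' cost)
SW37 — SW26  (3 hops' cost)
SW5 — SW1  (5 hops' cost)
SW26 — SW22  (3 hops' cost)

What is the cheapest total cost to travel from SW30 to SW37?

11 hops' cost

Running Dijkstra from SW30:
SW30: 0
SW1: 1  (via SW30)
SW12: 5  (via SW1)
SW5: 6  (via SW1)
SW22: 9  (via SW5)
SW36: 10  (via SW5)
SW26: 10  (via SW1)
SW37: 11  (via SW12)
Shortest route: SW30–SW1–SW12–SW37 = 11 hops' cost.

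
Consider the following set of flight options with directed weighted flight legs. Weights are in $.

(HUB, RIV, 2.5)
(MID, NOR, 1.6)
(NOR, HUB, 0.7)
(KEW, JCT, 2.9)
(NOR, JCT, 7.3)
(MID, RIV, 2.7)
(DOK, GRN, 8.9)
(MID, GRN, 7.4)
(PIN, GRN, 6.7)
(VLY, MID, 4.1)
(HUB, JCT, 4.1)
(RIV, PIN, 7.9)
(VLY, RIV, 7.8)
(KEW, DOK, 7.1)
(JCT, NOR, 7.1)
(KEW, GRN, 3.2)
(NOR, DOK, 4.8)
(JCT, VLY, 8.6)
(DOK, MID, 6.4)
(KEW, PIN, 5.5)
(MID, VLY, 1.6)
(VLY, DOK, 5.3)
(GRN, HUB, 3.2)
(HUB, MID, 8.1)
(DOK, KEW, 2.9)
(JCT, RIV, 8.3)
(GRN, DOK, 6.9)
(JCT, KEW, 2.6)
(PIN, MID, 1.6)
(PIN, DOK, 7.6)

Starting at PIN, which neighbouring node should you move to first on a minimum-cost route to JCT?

MID

Enumerating some paths:
PIN–MID–NOR–HUB–JCT: 1.6+1.6+0.7+4.1 = 8
PIN–MID–NOR–JCT: 1.6+1.6+7.3 = 10.5
The minimum is $8 via PIN–MID–NOR–HUB–JCT.
So from PIN the first move is to MID.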